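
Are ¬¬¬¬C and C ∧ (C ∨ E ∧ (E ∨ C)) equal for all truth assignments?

Yes

E1: ¬¬¬¬C
    = ¬¬C   — double negation
    = C   — double negation
E2: C ∧ (C ∨ E ∧ (E ∨ C))
    = C ∧ (C ∨ E)   — absorption
    = C   — absorption
Both reduce to C, so they are equivalent.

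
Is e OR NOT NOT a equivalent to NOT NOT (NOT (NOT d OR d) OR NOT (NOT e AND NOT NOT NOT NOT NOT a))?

E1: e OR NOT NOT a
    = e OR a
E2: NOT NOT (NOT (NOT d OR d) OR NOT (NOT e AND NOT NOT NOT NOT NOT a))
    = NOT ((NOT d OR d) AND NOT e AND NOT NOT NOT NOT NOT a)
    = NOT (NOT e AND NOT NOT NOT NOT NOT a)
    = NOT (NOT e AND NOT NOT NOT a)
    = e OR NOT NOT a
    = e OR a
Both reduce to e OR a, so they are equivalent.

Yes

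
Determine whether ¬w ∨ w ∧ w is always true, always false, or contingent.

¬w ∨ w ∧ w
= ¬w ∨ w   [idempotence]
= True   [complement]

always true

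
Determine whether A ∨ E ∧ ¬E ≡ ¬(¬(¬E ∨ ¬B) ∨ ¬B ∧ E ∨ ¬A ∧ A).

E1: A ∨ E ∧ ¬E
    = A   (complement / identity)
E2: ¬(¬(¬E ∨ ¬B) ∨ ¬B ∧ E ∨ ¬A ∧ A)
    = ¬(E ∧ B ∨ ¬B ∧ E ∨ ¬A ∧ A)   (De Morgan)
    = ¬(E ∨ ¬A ∧ A)   (distribution)
    = ¬E   (complement / identity)
These differ: at A=1, B=0, E=1, E1 = 1 but E2 = 0.

No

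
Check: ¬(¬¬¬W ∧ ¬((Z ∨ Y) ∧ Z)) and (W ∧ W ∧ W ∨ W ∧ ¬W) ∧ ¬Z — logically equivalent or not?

E1: ¬(¬¬¬W ∧ ¬((Z ∨ Y) ∧ Z))
    = ¬(¬W ∧ ¬((Z ∨ Y) ∧ Z))   (double negation)
    = W ∨ (Z ∨ Y) ∧ Z   (De Morgan)
    = W ∨ Z   (absorption)
E2: (W ∧ W ∧ W ∨ W ∧ ¬W) ∧ ¬Z
    = (W ∧ W ∨ W ∧ ¬W) ∧ ¬Z   (idempotence)
    = W ∧ ¬Z   (distribution)
These differ: at W=1, Y=1, Z=1, E1 = 1 but E2 = 0.

No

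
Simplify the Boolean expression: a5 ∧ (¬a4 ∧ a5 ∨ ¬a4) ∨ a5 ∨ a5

a5

a5 ∧ (¬a4 ∧ a5 ∨ ¬a4) ∨ a5 ∨ a5
= a5 ∧ ¬a4 ∨ a5 ∨ a5   [absorption]
= a5 ∨ a5   [absorption]
= a5   [idempotence]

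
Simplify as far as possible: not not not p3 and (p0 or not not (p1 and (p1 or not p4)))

not not not p3 and (p0 or not not (p1 and (p1 or not p4)))
= not not not p3 and (p0 or not not p1)   — absorption
= not not not p3 and (p0 or p1)   — double negation
= not p3 and (p0 or p1)   — double negation

not p3 and (p0 or p1)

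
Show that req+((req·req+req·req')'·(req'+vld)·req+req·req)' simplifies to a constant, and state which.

req+((req·req+req·req')'·(req'+vld)·req+req·req)'
= req+(req'·(req'+vld)·req+req·req)'   [distribution]
= req+(req'·req+req·req)'   [absorption]
= req+req'   [distribution]
= 1   [complement]

1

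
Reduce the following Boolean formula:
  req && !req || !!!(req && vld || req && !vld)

req && !req || !!!(req && vld || req && !vld)
= !!!(req && vld || req && !vld)   [complement / identity]
= !!!req   [distribution]
= !req   [double negation]

!req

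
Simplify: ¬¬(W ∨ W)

W

¬¬(W ∨ W)
= W ∨ W   (double negation)
= W   (idempotence)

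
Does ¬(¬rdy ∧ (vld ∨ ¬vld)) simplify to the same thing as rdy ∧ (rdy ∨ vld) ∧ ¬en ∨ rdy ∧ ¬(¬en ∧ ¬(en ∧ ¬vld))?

Yes

E1: ¬(¬rdy ∧ (vld ∨ ¬vld))
    = ¬¬rdy
    = rdy
E2: rdy ∧ (rdy ∨ vld) ∧ ¬en ∨ rdy ∧ ¬(¬en ∧ ¬(en ∧ ¬vld))
    = rdy ∧ ¬en ∨ rdy ∧ ¬(¬en ∧ ¬(en ∧ ¬vld))
    = rdy ∧ ¬en ∨ rdy ∧ (en ∨ en ∧ ¬vld)
    = rdy ∧ ¬en ∨ rdy ∧ en
    = rdy
Both reduce to rdy, so they are equivalent.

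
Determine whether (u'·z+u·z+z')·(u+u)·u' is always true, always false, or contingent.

always false

(u'·z+u·z+z')·(u+u)·u'
= (z+z')·(u+u)·u'
= (z+z')·u·u'
= u·u'
= 0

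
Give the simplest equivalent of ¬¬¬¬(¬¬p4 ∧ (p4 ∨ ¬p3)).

p4

¬¬¬¬(¬¬p4 ∧ (p4 ∨ ¬p3))
= ¬¬(¬¬p4 ∧ (p4 ∨ ¬p3))   (double negation)
= ¬¬(p4 ∧ (p4 ∨ ¬p3))   (double negation)
= p4 ∧ (p4 ∨ ¬p3)   (double negation)
= p4   (absorption)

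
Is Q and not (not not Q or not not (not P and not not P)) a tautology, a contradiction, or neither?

Q and not (not not Q or not not (not P and not not P))
= Q and not (not not Q or not (P or not P))   — De Morgan
= Q and not Q and (P or not P)   — De Morgan
= Q and not Q   — complement / identity
= False   — complement

contradiction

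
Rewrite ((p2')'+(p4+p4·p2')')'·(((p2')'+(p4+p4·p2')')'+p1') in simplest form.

((p2')'+(p4+p4·p2')')'·(((p2')'+(p4+p4·p2')')'+p1')
= ((p2')'+(p4+p4·p2')')'   [absorption]
= p2'·(p4+p4·p2')   [De Morgan]
= p2'·p4   [absorption]

p2'·p4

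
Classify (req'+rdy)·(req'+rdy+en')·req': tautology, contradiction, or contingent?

contingent

(req'+rdy)·(req'+rdy+en')·req'
= (req'+rdy)·req'   [absorption]
= req'   [absorption]
This depends on req, so it is not a constant.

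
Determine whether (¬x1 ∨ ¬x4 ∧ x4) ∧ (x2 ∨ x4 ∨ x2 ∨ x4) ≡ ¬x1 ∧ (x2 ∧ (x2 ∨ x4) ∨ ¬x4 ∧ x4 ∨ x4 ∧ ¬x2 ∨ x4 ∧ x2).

Yes

E1: (¬x1 ∨ ¬x4 ∧ x4) ∧ (x2 ∨ x4 ∨ x2 ∨ x4)
    = (¬x1 ∨ ¬x4 ∧ x4) ∧ (x2 ∨ x4)   [idempotence]
    = ¬x1 ∧ (x2 ∨ x4)   [complement / identity]
E2: ¬x1 ∧ (x2 ∧ (x2 ∨ x4) ∨ ¬x4 ∧ x4 ∨ x4 ∧ ¬x2 ∨ x4 ∧ x2)
    = ¬x1 ∧ (x2 ∧ (x2 ∨ x4) ∨ ¬x4 ∧ x4 ∨ x4)   [distribution]
    = ¬x1 ∧ (x2 ∨ ¬x4 ∧ x4 ∨ x4)   [absorption]
    = ¬x1 ∧ (x2 ∨ x4)   [complement / identity]
Both reduce to ¬x1 ∧ (x2 ∨ x4), so they are equivalent.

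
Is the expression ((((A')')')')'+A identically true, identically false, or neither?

identically true

((((A')')')')'+A
= ((A')')'+A   — double negation
= A'+A   — double negation
= 1   — complement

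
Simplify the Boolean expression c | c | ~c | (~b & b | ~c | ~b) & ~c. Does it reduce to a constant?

c | c | ~c | (~b & b | ~c | ~b) & ~c
= c | c | ~c | (~c | ~b) & ~c   (complement / identity)
= c | ~c | (~c | ~b) & ~c   (idempotence)
= c | ~c | ~c   (absorption)
= c | ~c   (idempotence)
= 1   (complement)

1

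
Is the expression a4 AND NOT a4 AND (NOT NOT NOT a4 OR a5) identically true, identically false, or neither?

a4 AND NOT a4 AND (NOT NOT NOT a4 OR a5)
= a4 AND NOT a4 AND (NOT a4 OR a5)   (double negation)
= a4 AND NOT a4   (absorption)
= FALSE   (complement)

identically false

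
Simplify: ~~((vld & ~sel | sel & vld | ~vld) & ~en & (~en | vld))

~en

~~((vld & ~sel | sel & vld | ~vld) & ~en & (~en | vld))
= ~~((vld & ~sel | sel & vld | ~vld) & ~en)
= ~~((vld | ~vld) & ~en)
= ~~~en
= ~en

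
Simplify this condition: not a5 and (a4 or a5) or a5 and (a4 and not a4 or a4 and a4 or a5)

not a5 and (a4 or a5) or a5 and (a4 and not a4 or a4 and a4 or a5)
= not a5 and (a4 or a5) or a5 and (a4 or a5)   [distribution]
= a4 or a5   [distribution]

a4 or a5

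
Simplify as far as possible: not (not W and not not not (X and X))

not (not W and not not not (X and X))
= not (not W and not (X and X))   [double negation]
= W or X and X   [De Morgan]
= W or X   [idempotence]

W or X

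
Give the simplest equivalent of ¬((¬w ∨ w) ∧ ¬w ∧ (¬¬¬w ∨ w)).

¬((¬w ∨ w) ∧ ¬w ∧ (¬¬¬w ∨ w))
= ¬((¬w ∨ w) ∧ ¬w ∧ (¬w ∨ w))   (double negation)
= ¬((¬w ∨ w) ∧ ¬w)   (complement / identity)
= ¬¬w   (complement / identity)
= w   (double negation)

w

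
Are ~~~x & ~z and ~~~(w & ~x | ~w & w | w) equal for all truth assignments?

E1: ~~~x & ~z
    = ~x & ~z   [double negation]
E2: ~~~(w & ~x | ~w & w | w)
    = ~~~(w & ~x | w)   [complement / identity]
    = ~~~w   [absorption]
    = ~w   [double negation]
These differ: at w=0, x=1, z=1, E1 = 0 but E2 = 1.

No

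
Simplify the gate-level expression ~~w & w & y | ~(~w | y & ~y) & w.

~~w & w & y | ~(~w | y & ~y) & w
= ~~w & w & y | ~~w & w   (complement / identity)
= ~~w & w   (absorption)
= w & w   (double negation)
= w   (idempotence)

w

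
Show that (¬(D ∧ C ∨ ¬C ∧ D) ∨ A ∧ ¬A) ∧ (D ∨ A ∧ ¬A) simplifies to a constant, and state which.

False

(¬(D ∧ C ∨ ¬C ∧ D) ∨ A ∧ ¬A) ∧ (D ∨ A ∧ ¬A)
= A ∧ ¬A ∨ ¬(D ∧ C ∨ ¬C ∧ D) ∧ D
= ¬(D ∧ C ∨ ¬C ∧ D) ∧ D
= ¬D ∧ D
= False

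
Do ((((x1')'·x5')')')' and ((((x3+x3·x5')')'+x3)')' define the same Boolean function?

E1: ((((x1')'·x5')')')'
    = ((x1')'·x5')'   [double negation]
    = x1'+x5   [De Morgan]
E2: ((((x3+x3·x5')')'+x3)')'
    = ((x3+x3·x5'+x3)')'   [double negation]
    = ((x3+x3)')'   [absorption]
    = (x3')'   [idempotence]
    = x3   [double negation]
These differ: at x1=0, x3=0, x5=1, E1 = 1 but E2 = 0.

No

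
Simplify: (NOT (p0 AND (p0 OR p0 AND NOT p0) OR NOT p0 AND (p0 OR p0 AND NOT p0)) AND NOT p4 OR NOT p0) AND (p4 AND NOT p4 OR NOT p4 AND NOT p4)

NOT p0 AND NOT p4

(NOT (p0 AND (p0 OR p0 AND NOT p0) OR NOT p0 AND (p0 OR p0 AND NOT p0)) AND NOT p4 OR NOT p0) AND (p4 AND NOT p4 OR NOT p4 AND NOT p4)
= (NOT (p0 AND (p0 OR p0 AND NOT p0) OR NOT p0 AND (p0 OR p0 AND NOT p0)) AND NOT p4 OR NOT p0) AND NOT p4   [distribution]
= (NOT (p0 OR p0 AND NOT p0) AND NOT p4 OR NOT p0) AND NOT p4   [distribution]
= (NOT p0 AND NOT p4 OR NOT p0) AND NOT p4   [complement / identity]
= NOT p0 AND NOT p4   [absorption]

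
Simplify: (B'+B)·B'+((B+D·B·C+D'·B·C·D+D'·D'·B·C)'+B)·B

(B'+B)·B'+((B+D·B·C+D'·B·C·D+D'·D'·B·C)'+B)·B
= (B'+B)·B'+((B+D·B·C+D'·B·C)'+B)·B   [distribution]
= (B'+B)·B'+((B+B·C)'+B)·B   [distribution]
= (B'+B)·B'+(B'+B)·B   [absorption]
= B'+B   [distribution]
= 1   [complement]

1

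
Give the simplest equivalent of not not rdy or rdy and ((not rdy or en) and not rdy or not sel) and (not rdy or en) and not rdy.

rdy

not not rdy or rdy and ((not rdy or en) and not rdy or not sel) and (not rdy or en) and not rdy
= not not rdy or rdy and (not rdy or en) and not rdy
= not not rdy or rdy and not rdy
= not not rdy
= rdy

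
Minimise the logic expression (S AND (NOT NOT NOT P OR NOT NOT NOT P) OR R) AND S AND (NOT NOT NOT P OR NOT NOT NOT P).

S AND NOT P

(S AND (NOT NOT NOT P OR NOT NOT NOT P) OR R) AND S AND (NOT NOT NOT P OR NOT NOT NOT P)
= S AND (NOT NOT NOT P OR NOT NOT NOT P)   [absorption]
= S AND NOT NOT NOT P   [idempotence]
= S AND NOT P   [double negation]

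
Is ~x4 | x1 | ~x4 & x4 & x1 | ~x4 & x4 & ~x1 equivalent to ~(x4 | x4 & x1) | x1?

E1: ~x4 | x1 | ~x4 & x4 & x1 | ~x4 & x4 & ~x1
    = ~x4 | x1 | ~x4 & x4   [distribution]
    = ~x4 | x1   [complement / identity]
E2: ~(x4 | x4 & x1) | x1
    = ~x4 | x1   [absorption]
Both reduce to ~x4 | x1, so they are equivalent.

Yes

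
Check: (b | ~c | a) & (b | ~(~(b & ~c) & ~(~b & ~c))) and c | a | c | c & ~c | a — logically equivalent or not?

E1: (b | ~c | a) & (b | ~(~(b & ~c) & ~(~b & ~c)))
    = (b | ~c | a) & (b | b & ~c | ~b & ~c)   — De Morgan
    = (b | ~c | a) & (b | ~c)   — distribution
    = b | ~c   — absorption
E2: c | a | c | c & ~c | a
    = c | a | c | a   — complement / identity
    = c | a   — idempotence
These differ: at a=0, b=0, c=1, E1 = 0 but E2 = 1.

No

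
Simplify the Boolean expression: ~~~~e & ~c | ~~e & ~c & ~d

e & ~c

~~~~e & ~c | ~~e & ~c & ~d
= ~~e & ~c | ~~e & ~c & ~d   — double negation
= ~~e & ~c   — absorption
= e & ~c   — double negation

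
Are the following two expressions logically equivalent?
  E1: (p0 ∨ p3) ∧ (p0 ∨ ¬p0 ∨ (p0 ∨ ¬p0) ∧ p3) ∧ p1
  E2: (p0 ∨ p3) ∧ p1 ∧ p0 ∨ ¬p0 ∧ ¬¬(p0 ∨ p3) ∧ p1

Yes

E1: (p0 ∨ p3) ∧ (p0 ∨ ¬p0 ∨ (p0 ∨ ¬p0) ∧ p3) ∧ p1
    = (p0 ∨ p3) ∧ (p0 ∨ ¬p0) ∧ p1   — absorption
    = (p0 ∨ p3) ∧ p1   — complement / identity
E2: (p0 ∨ p3) ∧ p1 ∧ p0 ∨ ¬p0 ∧ ¬¬(p0 ∨ p3) ∧ p1
    = (p0 ∨ p3) ∧ p1 ∧ p0 ∨ ¬p0 ∧ (p0 ∨ p3) ∧ p1   — double negation
    = (p0 ∨ p3) ∧ p1   — distribution
Both reduce to (p0 ∨ p3) ∧ p1, so they are equivalent.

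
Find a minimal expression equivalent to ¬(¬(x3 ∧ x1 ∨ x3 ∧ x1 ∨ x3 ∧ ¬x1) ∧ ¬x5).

x3 ∨ x5

¬(¬(x3 ∧ x1 ∨ x3 ∧ x1 ∨ x3 ∧ ¬x1) ∧ ¬x5)
= x3 ∧ x1 ∨ x3 ∧ x1 ∨ x3 ∧ ¬x1 ∨ x5   [De Morgan]
= x3 ∧ x1 ∨ x3 ∧ ¬x1 ∨ x5   [idempotence]
= x3 ∨ x5   [distribution]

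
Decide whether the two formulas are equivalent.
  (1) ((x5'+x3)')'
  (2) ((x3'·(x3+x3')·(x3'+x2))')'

No

E1: ((x5'+x3)')'
    = x5'+x3   — double negation
E2: ((x3'·(x3+x3')·(x3'+x2))')'
    = ((x3'·(x3'+x2))')'   — complement / identity
    = ((x3')')'   — absorption
    = x3'   — double negation
These differ: at x2=0, x3=1, x5=1, E1 = 1 but E2 = 0.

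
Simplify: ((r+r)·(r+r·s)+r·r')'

r'

((r+r)·(r+r·s)+r·r')'
= (r·(r+r·s)+r·r')'
= (r·r+r·r')'
= r'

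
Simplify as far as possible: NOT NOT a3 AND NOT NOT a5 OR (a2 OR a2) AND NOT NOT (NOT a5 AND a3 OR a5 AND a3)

NOT NOT a3 AND NOT NOT a5 OR (a2 OR a2) AND NOT NOT (NOT a5 AND a3 OR a5 AND a3)
= NOT NOT a3 AND NOT NOT a5 OR (a2 OR a2) AND NOT NOT a3   (distribution)
= (NOT NOT a5 OR a2 OR a2) AND NOT NOT a3   (distribution)
= (NOT NOT a5 OR a2 OR a2) AND a3   (double negation)
= (NOT NOT a5 OR a2) AND a3   (idempotence)
= (a5 OR a2) AND a3   (double negation)

(a5 OR a2) AND a3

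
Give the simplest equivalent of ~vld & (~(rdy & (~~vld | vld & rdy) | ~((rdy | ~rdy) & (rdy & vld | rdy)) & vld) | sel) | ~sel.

~vld & (~(rdy & (~~vld | vld & rdy) | ~((rdy | ~rdy) & (rdy & vld | rdy)) & vld) | sel) | ~sel
= ~vld & (~(rdy & (vld | vld & rdy) | ~((rdy | ~rdy) & (rdy & vld | rdy)) & vld) | sel) | ~sel   (double negation)
= ~vld & (~(rdy & (vld | vld & rdy) | ~((rdy | ~rdy) & rdy) & vld) | sel) | ~sel   (absorption)
= ~vld & (~(rdy & vld | ~((rdy | ~rdy) & rdy) & vld) | sel) | ~sel   (absorption)
= ~vld & (~(rdy & vld | ~rdy & vld) | sel) | ~sel   (complement / identity)
= ~vld & (~vld | sel) | ~sel   (distribution)
= ~vld | ~sel   (absorption)

~vld | ~sel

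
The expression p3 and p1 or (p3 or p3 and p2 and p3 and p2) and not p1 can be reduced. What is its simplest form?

p3

p3 and p1 or (p3 or p3 and p2 and p3 and p2) and not p1
= p3 and p1 or (p3 or p3 and p2) and not p1   (idempotence)
= p3 and p1 or p3 and not p1   (absorption)
= p3   (distribution)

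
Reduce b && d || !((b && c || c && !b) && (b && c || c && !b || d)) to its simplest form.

b && d || !((b && c || c && !b) && (b && c || c && !b || d))
= b && d || !(b && c || c && !b)   (absorption)
= b && d || !c   (distribution)

b && d || !c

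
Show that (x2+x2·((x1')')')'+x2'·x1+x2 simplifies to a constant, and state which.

1

(x2+x2·((x1')')')'+x2'·x1+x2
= (x2+x2·x1')'+x2'·x1+x2   [double negation]
= x2'+x2'·x1+x2   [absorption]
= x2'+x2   [absorption]
= 1   [complement]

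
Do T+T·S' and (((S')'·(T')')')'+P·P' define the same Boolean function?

No

E1: T+T·S'
    = T   [absorption]
E2: (((S')'·(T')')')'+P·P'
    = (((S')'·(T')')')'   [complement / identity]
    = (S'+T')'   [De Morgan]
    = S·T   [De Morgan]
These differ: at P=0, S=0, T=1, E1 = 1 but E2 = 0.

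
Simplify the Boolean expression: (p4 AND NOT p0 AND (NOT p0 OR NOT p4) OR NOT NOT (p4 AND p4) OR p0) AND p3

(p4 AND NOT p0 AND (NOT p0 OR NOT p4) OR NOT NOT (p4 AND p4) OR p0) AND p3
= (p4 AND NOT p0 OR NOT NOT (p4 AND p4) OR p0) AND p3   — absorption
= (p4 AND NOT p0 OR NOT NOT p4 OR p0) AND p3   — idempotence
= (p4 AND NOT p0 OR p4 OR p0) AND p3   — double negation
= (p4 OR p0) AND p3   — absorption

(p4 OR p0) AND p3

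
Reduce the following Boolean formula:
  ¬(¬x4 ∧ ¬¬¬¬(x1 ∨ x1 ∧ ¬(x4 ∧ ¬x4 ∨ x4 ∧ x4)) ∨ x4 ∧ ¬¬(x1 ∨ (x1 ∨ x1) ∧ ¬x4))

¬x1

¬(¬x4 ∧ ¬¬¬¬(x1 ∨ x1 ∧ ¬(x4 ∧ ¬x4 ∨ x4 ∧ x4)) ∨ x4 ∧ ¬¬(x1 ∨ (x1 ∨ x1) ∧ ¬x4))
= ¬(¬x4 ∧ ¬¬¬¬(x1 ∨ x1 ∧ ¬x4) ∨ x4 ∧ ¬¬(x1 ∨ (x1 ∨ x1) ∧ ¬x4))   [distribution]
= ¬(¬x4 ∧ ¬¬¬¬(x1 ∨ x1 ∧ ¬x4) ∨ x4 ∧ ¬¬(x1 ∨ x1 ∧ ¬x4))   [idempotence]
= ¬(¬x4 ∧ ¬¬(x1 ∨ x1 ∧ ¬x4) ∨ x4 ∧ ¬¬(x1 ∨ x1 ∧ ¬x4))   [double negation]
= ¬¬¬(x1 ∨ x1 ∧ ¬x4)   [distribution]
= ¬(x1 ∨ x1 ∧ ¬x4)   [double negation]
= ¬x1   [absorption]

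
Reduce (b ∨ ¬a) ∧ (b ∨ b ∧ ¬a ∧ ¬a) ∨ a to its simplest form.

b ∨ a

(b ∨ ¬a) ∧ (b ∨ b ∧ ¬a ∧ ¬a) ∨ a
= (b ∨ ¬a) ∧ (b ∨ b ∧ ¬a) ∨ a   (idempotence)
= (b ∨ ¬a) ∧ b ∨ a   (absorption)
= b ∨ a   (absorption)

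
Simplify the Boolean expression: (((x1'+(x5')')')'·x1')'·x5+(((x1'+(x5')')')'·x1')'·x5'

(((x1'+(x5')')')'·x1')'·x5+(((x1'+(x5')')')'·x1')'·x5'
= (((x1'+(x5')')')'·x1')'   (distribution)
= ((x1·x5')'·x1')'   (De Morgan)
= x1·x5'+x1   (De Morgan)
= x1   (absorption)

x1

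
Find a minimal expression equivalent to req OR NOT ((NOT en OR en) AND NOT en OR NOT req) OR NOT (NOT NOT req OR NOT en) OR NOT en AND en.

req OR en

req OR NOT ((NOT en OR en) AND NOT en OR NOT req) OR NOT (NOT NOT req OR NOT en) OR NOT en AND en
= req OR NOT ((NOT en OR en) AND NOT en OR NOT req) OR NOT (NOT NOT req OR NOT en)
= req OR NOT ((NOT en OR en) AND NOT en OR NOT req) OR NOT req AND en
= req OR NOT (NOT en OR NOT req) OR NOT req AND en
= req OR en AND req OR NOT req AND en
= req OR en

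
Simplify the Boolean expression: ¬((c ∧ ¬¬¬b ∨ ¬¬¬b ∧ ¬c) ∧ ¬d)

b ∨ d

¬((c ∧ ¬¬¬b ∨ ¬¬¬b ∧ ¬c) ∧ ¬d)
= ¬(¬¬¬b ∧ ¬d)   — distribution
= ¬(¬b ∧ ¬d)   — double negation
= b ∨ d   — De Morgan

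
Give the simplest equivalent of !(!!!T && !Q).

!(!!!T && !Q)
= !(!T && !Q)   [double negation]
= T || Q   [De Morgan]

T || Q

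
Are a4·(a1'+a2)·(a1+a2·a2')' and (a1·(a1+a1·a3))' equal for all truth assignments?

E1: a4·(a1'+a2)·(a1+a2·a2')'
    = a4·(a1'+a2)·a1'   — complement / identity
    = a4·a1'   — absorption
E2: (a1·(a1+a1·a3))'
    = (a1·a1)'   — absorption
    = a1'   — idempotence
These differ: at a1=0, a2=1, a3=0, a4=0, E1 = 0 but E2 = 1.

No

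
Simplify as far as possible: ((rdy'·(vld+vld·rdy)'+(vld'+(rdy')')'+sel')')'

rdy'+sel'

((rdy'·(vld+vld·rdy)'+(vld'+(rdy')')'+sel')')'
= rdy'·(vld+vld·rdy)'+(vld'+(rdy')')'+sel'   [double negation]
= rdy'·vld'+(vld'+(rdy')')'+sel'   [absorption]
= rdy'·vld'+vld·rdy'+sel'   [De Morgan]
= rdy'+sel'   [distribution]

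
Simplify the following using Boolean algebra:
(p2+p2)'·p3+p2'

(p2+p2)'·p3+p2'
= p2'·p3+p2'   [idempotence]
= p2'   [absorption]

p2'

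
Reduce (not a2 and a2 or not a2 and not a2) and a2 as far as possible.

(not a2 and a2 or not a2 and not a2) and a2
= not a2 and a2   [distribution]
= False   [complement]

False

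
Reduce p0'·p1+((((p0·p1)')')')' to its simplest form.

p1

p0'·p1+((((p0·p1)')')')'
= p0'·p1+((p0·p1)')'
= p0'·p1+p0·p1
= p1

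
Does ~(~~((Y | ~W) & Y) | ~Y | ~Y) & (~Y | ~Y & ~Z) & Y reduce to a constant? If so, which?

yes, False

~(~~((Y | ~W) & Y) | ~Y | ~Y) & (~Y | ~Y & ~Z) & Y
= ~(~~((Y | ~W) & Y) | ~Y | ~Y) & ~Y & Y   [absorption]
= ~(~~((Y | ~W) & Y) | ~Y) & ~Y & Y   [idempotence]
= ~(~~Y | ~Y) & ~Y & Y   [absorption]
= ~Y & Y & ~Y & Y   [De Morgan]
= ~Y & Y   [idempotence]
= 0   [complement]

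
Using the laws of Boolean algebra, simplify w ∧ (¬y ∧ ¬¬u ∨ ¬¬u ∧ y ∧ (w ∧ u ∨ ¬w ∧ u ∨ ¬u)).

w ∧ (¬y ∧ ¬¬u ∨ ¬¬u ∧ y ∧ (w ∧ u ∨ ¬w ∧ u ∨ ¬u))
= w ∧ (¬y ∧ ¬¬u ∨ ¬¬u ∧ y ∧ (u ∨ ¬u))   [distribution]
= w ∧ (¬y ∧ ¬¬u ∨ ¬¬u ∧ y)   [complement / identity]
= w ∧ ¬¬u   [distribution]
= w ∧ u   [double negation]

w ∧ u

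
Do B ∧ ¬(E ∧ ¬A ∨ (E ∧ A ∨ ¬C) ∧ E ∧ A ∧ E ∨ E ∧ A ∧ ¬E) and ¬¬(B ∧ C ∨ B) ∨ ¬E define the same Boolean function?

E1: B ∧ ¬(E ∧ ¬A ∨ (E ∧ A ∨ ¬C) ∧ E ∧ A ∧ E ∨ E ∧ A ∧ ¬E)
    = B ∧ ¬(E ∧ ¬A ∨ E ∧ A ∧ E ∨ E ∧ A ∧ ¬E)   — absorption
    = B ∧ ¬(E ∧ ¬A ∨ E ∧ A)   — distribution
    = B ∧ ¬E   — distribution
E2: ¬¬(B ∧ C ∨ B) ∨ ¬E
    = B ∧ C ∨ B ∨ ¬E   — double negation
    = B ∨ ¬E   — absorption
These differ: at A=0, B=0, C=0, E=0, E1 = 0 but E2 = 1.

No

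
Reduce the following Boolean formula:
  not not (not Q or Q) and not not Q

Q

not not (not Q or Q) and not not Q
= not not (not Q or Q) and Q
= (not Q or Q) and Q
= Q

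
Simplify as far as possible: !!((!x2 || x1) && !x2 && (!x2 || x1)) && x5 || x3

!x2 && x5 || x3

!!((!x2 || x1) && !x2 && (!x2 || x1)) && x5 || x3
= (!x2 || x1) && !x2 && (!x2 || x1) && x5 || x3   — double negation
= !x2 && (!x2 || x1) && x5 || x3   — absorption
= !x2 && x5 || x3   — absorption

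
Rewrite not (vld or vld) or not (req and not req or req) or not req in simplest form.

not (vld or vld) or not (req and not req or req) or not req
= not vld or not (req and not req or req) or not req   (idempotence)
= not vld or not req or not req   (complement / identity)
= not vld or not req   (idempotence)

not vld or not req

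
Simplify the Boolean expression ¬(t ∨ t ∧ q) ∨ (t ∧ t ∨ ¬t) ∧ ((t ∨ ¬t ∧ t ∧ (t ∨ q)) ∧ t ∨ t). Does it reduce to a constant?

True

¬(t ∨ t ∧ q) ∨ (t ∧ t ∨ ¬t) ∧ ((t ∨ ¬t ∧ t ∧ (t ∨ q)) ∧ t ∨ t)
= ¬(t ∨ t ∧ q) ∨ (t ∧ t ∨ ¬t) ∧ ((t ∨ ¬t ∧ t) ∧ t ∨ t)   — absorption
= ¬(t ∨ t ∧ q) ∨ (t ∧ t ∨ ¬t) ∧ (t ∧ t ∨ t)   — complement / identity
= ¬(t ∨ t ∧ q) ∨ ¬t ∧ t ∨ t ∧ t   — distribution
= ¬(t ∨ t ∧ q) ∨ t   — distribution
= ¬t ∨ t   — absorption
= True   — complement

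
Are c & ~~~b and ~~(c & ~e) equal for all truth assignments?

No

E1: c & ~~~b
    = c & ~b   (double negation)
E2: ~~(c & ~e)
    = c & ~e   (double negation)
These differ: at b=1, c=1, e=0, E1 = 0 but E2 = 1.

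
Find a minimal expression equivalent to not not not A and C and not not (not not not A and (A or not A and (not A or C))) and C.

not A and C

not not not A and C and not not (not not not A and (A or not A and (not A or C))) and C
= not not not A and C and not not (not not not A and (A or not A)) and C   [absorption]
= not not not A and C and not not not not not A and C   [complement / identity]
= not not not A and C and not not not A and C   [double negation]
= not not not A and C   [idempotence]
= not A and C   [double negation]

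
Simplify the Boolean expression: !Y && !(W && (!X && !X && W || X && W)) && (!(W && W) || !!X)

!Y && !(W && (!X && !X && W || X && W)) && (!(W && W) || !!X)
= !Y && !(W && (!X && W || X && W)) && (!(W && W) || !!X)   — idempotence
= !Y && !(W && W) && (!(W && W) || !!X)   — distribution
= !Y && !(W && W) && (!(W && W) || X)   — double negation
= !Y && !(W && W)   — absorption
= !Y && !W   — idempotence

!Y && !W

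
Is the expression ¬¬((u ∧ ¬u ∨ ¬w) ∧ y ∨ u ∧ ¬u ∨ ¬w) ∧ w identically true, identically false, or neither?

identically false

¬¬((u ∧ ¬u ∨ ¬w) ∧ y ∨ u ∧ ¬u ∨ ¬w) ∧ w
= ¬¬(u ∧ ¬u ∨ ¬w) ∧ w   (absorption)
= ¬¬¬w ∧ w   (complement / identity)
= ¬w ∧ w   (double negation)
= False   (complement)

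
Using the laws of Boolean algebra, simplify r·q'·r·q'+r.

r

r·q'·r·q'+r
= r·q'+r
= r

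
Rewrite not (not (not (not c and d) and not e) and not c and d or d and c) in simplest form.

not (not (not (not c and d) and not e) and not c and d or d and c)
= not ((not c and d or e) and not c and d or d and c)   (De Morgan)
= not (not c and d or d and c)   (absorption)
= not d   (distribution)

not d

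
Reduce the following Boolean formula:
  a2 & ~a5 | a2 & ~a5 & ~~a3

a2 & ~a5 | a2 & ~a5 & ~~a3
= a2 & ~a5 | a2 & ~a5 & a3   — double negation
= a2 & ~a5   — absorption

a2 & ~a5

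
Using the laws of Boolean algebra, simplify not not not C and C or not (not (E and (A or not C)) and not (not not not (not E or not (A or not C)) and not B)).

E and (A or not C)

not not not C and C or not (not (E and (A or not C)) and not (not not not (not E or not (A or not C)) and not B))
= not C and C or not (not (E and (A or not C)) and not (not not not (not E or not (A or not C)) and not B))   (double negation)
= not C and C or not (not (E and (A or not C)) and not (not (not E or not (A or not C)) and not B))   (double negation)
= not C and C or not (not (E and (A or not C)) and not (E and (A or not C) and not B))   (De Morgan)
= not (not (E and (A or not C)) and not (E and (A or not C) and not B))   (complement / identity)
= E and (A or not C) or E and (A or not C) and not B   (De Morgan)
= E and (A or not C)   (absorption)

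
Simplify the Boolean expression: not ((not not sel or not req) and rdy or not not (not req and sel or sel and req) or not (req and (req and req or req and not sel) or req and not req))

not sel and req

not ((not not sel or not req) and rdy or not not (not req and sel or sel and req) or not (req and (req and req or req and not sel) or req and not req))
= not ((not not sel or not req) and rdy or not not sel or not (req and (req and req or req and not sel) or req and not req))   (distribution)
= not ((not not sel or not req) and rdy or not not sel or not (req and req and (req or not sel) or req and not req))   (distribution)
= not ((not not sel or not req) and rdy or not not sel or not (req and req or req and not req))   (absorption)
= not ((not not sel or not req) and rdy or not not sel or not req)   (distribution)
= not (not not sel or not req)   (absorption)
= not sel and req   (De Morgan)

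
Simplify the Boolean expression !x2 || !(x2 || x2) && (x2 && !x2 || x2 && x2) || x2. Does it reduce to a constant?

true

!x2 || !(x2 || x2) && (x2 && !x2 || x2 && x2) || x2
= !x2 || !(x2 || x2) && x2 || x2   [distribution]
= !x2 || !x2 && x2 || x2   [idempotence]
= !x2 || x2   [complement / identity]
= true   [complement]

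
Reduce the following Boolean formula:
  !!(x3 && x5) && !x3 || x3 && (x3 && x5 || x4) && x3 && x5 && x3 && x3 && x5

x3 && x5

!!(x3 && x5) && !x3 || x3 && (x3 && x5 || x4) && x3 && x5 && x3 && x3 && x5
= x3 && x5 && !x3 || x3 && (x3 && x5 || x4) && x3 && x5 && x3 && x3 && x5   — double negation
= x3 && x5 && !x3 || x3 && x3 && x5 && x3 && x3 && x5   — absorption
= x3 && x5 && !x3 || x3 && x3 && x5   — idempotence
= x3 && x5   — distribution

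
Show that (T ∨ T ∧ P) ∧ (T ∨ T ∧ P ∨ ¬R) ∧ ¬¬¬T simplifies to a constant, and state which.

False

(T ∨ T ∧ P) ∧ (T ∨ T ∧ P ∨ ¬R) ∧ ¬¬¬T
= (T ∨ T ∧ P) ∧ ¬¬¬T   (absorption)
= (T ∨ T ∧ P) ∧ ¬T   (double negation)
= T ∧ ¬T   (absorption)
= False   (complement)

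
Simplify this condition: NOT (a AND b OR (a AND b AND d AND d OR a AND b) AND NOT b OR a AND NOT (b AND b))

NOT a

NOT (a AND b OR (a AND b AND d AND d OR a AND b) AND NOT b OR a AND NOT (b AND b))
= NOT (a AND b OR (a AND b AND d AND d OR a AND b) AND NOT b OR a AND NOT b)   (idempotence)
= NOT (a AND b OR (a AND b AND d AND d OR a AND b OR a) AND NOT b)   (distribution)
= NOT (a AND b OR (a AND b AND d OR a AND b OR a) AND NOT b)   (idempotence)
= NOT (a AND b OR (a AND b OR a) AND NOT b)   (absorption)
= NOT (a AND b OR a AND NOT b)   (absorption)
= NOT a   (distribution)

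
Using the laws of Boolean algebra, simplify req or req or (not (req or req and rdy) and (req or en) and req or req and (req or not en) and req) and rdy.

req

req or req or (not (req or req and rdy) and (req or en) and req or req and (req or not en) and req) and rdy
= req or req or (not req and (req or en) and req or req and (req or not en) and req) and rdy   [absorption]
= req or req or (not req and (req or en) and req or req and req) and rdy   [absorption]
= req or req or (not req and req or req and req) and rdy   [absorption]
= req or req or req and rdy   [distribution]
= req or req   [absorption]
= req   [idempotence]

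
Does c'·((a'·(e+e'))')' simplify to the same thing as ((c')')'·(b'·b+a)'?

E1: c'·((a'·(e+e'))')'
    = c'·((a')')'
    = c'·a'
E2: ((c')')'·(b'·b+a)'
    = ((c')')'·a'
    = c'·a'
Both reduce to c'·a', so they are equivalent.

Yes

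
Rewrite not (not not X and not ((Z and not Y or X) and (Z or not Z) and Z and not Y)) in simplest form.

not (not not X and not ((Z and not Y or X) and (Z or not Z) and Z and not Y))
= not (not not X and not ((Z and not Y or X) and Z and not Y))   (complement / identity)
= not X or (Z and not Y or X) and Z and not Y   (De Morgan)
= not X or Z and not Y   (absorption)

not X or Z and not Y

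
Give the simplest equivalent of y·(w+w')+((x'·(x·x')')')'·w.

y+x'·w

y·(w+w')+((x'·(x·x')')')'·w
= y·(w+w')+(x+x·x')'·w
= y+(x+x·x')'·w
= y+x'·w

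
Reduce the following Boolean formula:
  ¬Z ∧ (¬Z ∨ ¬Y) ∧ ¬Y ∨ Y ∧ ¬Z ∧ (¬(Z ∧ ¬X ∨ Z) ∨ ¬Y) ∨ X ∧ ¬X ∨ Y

¬Z ∧ (¬Z ∨ ¬Y) ∧ ¬Y ∨ Y ∧ ¬Z ∧ (¬(Z ∧ ¬X ∨ Z) ∨ ¬Y) ∨ X ∧ ¬X ∨ Y
= ¬Z ∧ (¬Z ∨ ¬Y) ∧ ¬Y ∨ Y ∧ ¬Z ∧ (¬Z ∨ ¬Y) ∨ X ∧ ¬X ∨ Y   [absorption]
= ¬Z ∧ (¬Z ∨ ¬Y) ∨ X ∧ ¬X ∨ Y   [distribution]
= ¬Z ∨ X ∧ ¬X ∨ Y   [absorption]
= ¬Z ∨ Y   [complement / identity]

¬Z ∨ Y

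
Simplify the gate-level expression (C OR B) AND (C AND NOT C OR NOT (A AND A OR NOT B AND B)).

(C OR B) AND (C AND NOT C OR NOT (A AND A OR NOT B AND B))
= (C OR B) AND (C AND NOT C OR NOT (A AND A))   — complement / identity
= (C OR B) AND (C AND NOT C OR NOT A)   — idempotence
= (C OR B) AND NOT A   — complement / identity

(C OR B) AND NOT A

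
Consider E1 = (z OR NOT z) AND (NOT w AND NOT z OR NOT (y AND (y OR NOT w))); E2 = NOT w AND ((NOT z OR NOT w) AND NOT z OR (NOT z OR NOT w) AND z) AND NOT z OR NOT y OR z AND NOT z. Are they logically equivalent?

E1: (z OR NOT z) AND (NOT w AND NOT z OR NOT (y AND (y OR NOT w)))
    = NOT w AND NOT z OR NOT (y AND (y OR NOT w))   [complement / identity]
    = NOT w AND NOT z OR NOT y   [absorption]
E2: NOT w AND ((NOT z OR NOT w) AND NOT z OR (NOT z OR NOT w) AND z) AND NOT z OR NOT y OR z AND NOT z
    = NOT w AND ((NOT z OR NOT w) AND NOT z OR (NOT z OR NOT w) AND z) AND NOT z OR NOT y   [complement / identity]
    = NOT w AND (NOT z OR NOT w) AND NOT z OR NOT y   [distribution]
    = NOT w AND NOT z OR NOT y   [absorption]
Both reduce to NOT w AND NOT z OR NOT y, so they are equivalent.

Yes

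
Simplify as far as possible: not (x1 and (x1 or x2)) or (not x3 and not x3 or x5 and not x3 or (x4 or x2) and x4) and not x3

not (x1 and (x1 or x2)) or (not x3 and not x3 or x5 and not x3 or (x4 or x2) and x4) and not x3
= not x1 or (not x3 and not x3 or x5 and not x3 or (x4 or x2) and x4) and not x3   — absorption
= not x1 or ((not x3 or x5) and not x3 or (x4 or x2) and x4) and not x3   — distribution
= not x1 or (not x3 or (x4 or x2) and x4) and not x3   — absorption
= not x1 or (not x3 or x4) and not x3   — absorption
= not x1 or not x3   — absorption

not x1 or not x3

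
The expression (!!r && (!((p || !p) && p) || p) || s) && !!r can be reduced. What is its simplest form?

r

(!!r && (!((p || !p) && p) || p) || s) && !!r
= (!!r && (!p || p) || s) && !!r   (complement / identity)
= (!!r || s) && !!r   (complement / identity)
= !!r   (absorption)
= r   (double negation)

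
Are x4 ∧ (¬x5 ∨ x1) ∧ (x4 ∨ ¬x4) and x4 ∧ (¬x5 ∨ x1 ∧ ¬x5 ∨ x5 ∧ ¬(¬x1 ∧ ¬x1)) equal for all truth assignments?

E1: x4 ∧ (¬x5 ∨ x1) ∧ (x4 ∨ ¬x4)
    = x4 ∧ (¬x5 ∨ x1)
E2: x4 ∧ (¬x5 ∨ x1 ∧ ¬x5 ∨ x5 ∧ ¬(¬x1 ∧ ¬x1))
    = x4 ∧ (¬x5 ∨ x1 ∧ ¬x5 ∨ x5 ∧ ¬¬x1)
    = x4 ∧ (¬x5 ∨ x1 ∧ ¬x5 ∨ x5 ∧ x1)
    = x4 ∧ (¬x5 ∨ x1)
Both reduce to x4 ∧ (¬x5 ∨ x1), so they are equivalent.

Yes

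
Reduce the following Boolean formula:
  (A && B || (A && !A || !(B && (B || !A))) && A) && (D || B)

A && (D || B)

(A && B || (A && !A || !(B && (B || !A))) && A) && (D || B)
= (A && B || !(B && (B || !A)) && A) && (D || B)
= (A && B || !B && A) && (D || B)
= A && (D || B)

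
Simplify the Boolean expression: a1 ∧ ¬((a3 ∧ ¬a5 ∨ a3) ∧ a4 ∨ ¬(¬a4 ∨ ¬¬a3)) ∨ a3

a1 ∧ ¬a4 ∨ a3

a1 ∧ ¬((a3 ∧ ¬a5 ∨ a3) ∧ a4 ∨ ¬(¬a4 ∨ ¬¬a3)) ∨ a3
= a1 ∧ ¬((a3 ∧ ¬a5 ∨ a3) ∧ a4 ∨ a4 ∧ ¬a3) ∨ a3   — De Morgan
= a1 ∧ ¬(a3 ∧ a4 ∨ a4 ∧ ¬a3) ∨ a3   — absorption
= a1 ∧ ¬a4 ∨ a3   — distribution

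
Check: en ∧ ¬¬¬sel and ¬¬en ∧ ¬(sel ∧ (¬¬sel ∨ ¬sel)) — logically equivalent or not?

Yes

E1: en ∧ ¬¬¬sel
    = en ∧ ¬sel   (double negation)
E2: ¬¬en ∧ ¬(sel ∧ (¬¬sel ∨ ¬sel))
    = ¬¬en ∧ ¬(sel ∧ (sel ∨ ¬sel))   (double negation)
    = ¬¬en ∧ ¬sel   (complement / identity)
    = en ∧ ¬sel   (double negation)
Both reduce to en ∧ ¬sel, so they are equivalent.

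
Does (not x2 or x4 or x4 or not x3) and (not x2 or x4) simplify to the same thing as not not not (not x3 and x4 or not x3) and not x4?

E1: (not x2 or x4 or x4 or not x3) and (not x2 or x4)
    = (not x2 or x4 or not x3) and (not x2 or x4)   — idempotence
    = not x2 or x4   — absorption
E2: not not not (not x3 and x4 or not x3) and not x4
    = not (not x3 and x4 or not x3) and not x4   — double negation
    = not not x3 and not x4   — absorption
    = x3 and not x4   — double negation
These differ: at x2=0, x3=0, x4=1, E1 = 1 but E2 = 0.

No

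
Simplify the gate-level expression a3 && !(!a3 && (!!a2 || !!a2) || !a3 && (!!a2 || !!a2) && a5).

a3 && !(!a3 && (!!a2 || !!a2) || !a3 && (!!a2 || !!a2) && a5)
= a3 && !(!a3 && (!!a2 || !!a2))
= a3 && !(!a3 && !!a2)
= a3 && (a3 || !a2)
= a3

a3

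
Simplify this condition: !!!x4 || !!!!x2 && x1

!!!x4 || !!!!x2 && x1
= !x4 || !!!!x2 && x1   [double negation]
= !x4 || !!x2 && x1   [double negation]
= !x4 || x2 && x1   [double negation]

!x4 || x2 && x1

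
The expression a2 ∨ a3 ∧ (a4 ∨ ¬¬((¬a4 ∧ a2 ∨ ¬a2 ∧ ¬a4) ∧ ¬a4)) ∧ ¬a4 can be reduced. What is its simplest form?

a2 ∨ a3 ∧ ¬a4

a2 ∨ a3 ∧ (a4 ∨ ¬¬((¬a4 ∧ a2 ∨ ¬a2 ∧ ¬a4) ∧ ¬a4)) ∧ ¬a4
= a2 ∨ a3 ∧ (a4 ∨ (¬a4 ∧ a2 ∨ ¬a2 ∧ ¬a4) ∧ ¬a4) ∧ ¬a4   (double negation)
= a2 ∨ a3 ∧ (a4 ∨ ¬a4 ∧ ¬a4) ∧ ¬a4   (distribution)
= a2 ∨ a3 ∧ (a4 ∨ ¬a4) ∧ ¬a4   (idempotence)
= a2 ∨ a3 ∧ ¬a4   (complement / identity)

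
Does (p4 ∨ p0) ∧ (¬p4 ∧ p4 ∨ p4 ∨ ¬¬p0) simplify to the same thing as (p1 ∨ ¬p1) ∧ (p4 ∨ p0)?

Yes

E1: (p4 ∨ p0) ∧ (¬p4 ∧ p4 ∨ p4 ∨ ¬¬p0)
    = (p4 ∨ p0) ∧ (¬p4 ∧ p4 ∨ p4 ∨ p0)   [double negation]
    = (p4 ∨ p0) ∧ (p4 ∨ p0)   [complement / identity]
    = p4 ∨ p0   [idempotence]
E2: (p1 ∨ ¬p1) ∧ (p4 ∨ p0)
    = p4 ∨ p0   [complement / identity]
Both reduce to p4 ∨ p0, so they are equivalent.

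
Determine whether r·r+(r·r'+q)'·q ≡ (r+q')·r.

E1: r·r+(r·r'+q)'·q
    = r·r+q'·q   — complement / identity
    = r·r   — complement / identity
    = r   — idempotence
E2: (r+q')·r
    = r   — absorption
Both reduce to r, so they are equivalent.

Yes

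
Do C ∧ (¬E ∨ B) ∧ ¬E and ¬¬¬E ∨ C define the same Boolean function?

No

E1: C ∧ (¬E ∨ B) ∧ ¬E
    = C ∧ ¬E   (absorption)
E2: ¬¬¬E ∨ C
    = ¬E ∨ C   (double negation)
These differ: at B=0, C=0, E=0, E1 = 0 but E2 = 1.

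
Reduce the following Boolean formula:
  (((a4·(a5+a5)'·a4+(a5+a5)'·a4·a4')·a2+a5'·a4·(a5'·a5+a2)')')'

a5'·a4

(((a4·(a5+a5)'·a4+(a5+a5)'·a4·a4')·a2+a5'·a4·(a5'·a5+a2)')')'
= (((a5+a5)'·a4·a2+a5'·a4·(a5'·a5+a2)')')'
= (((a5+a5)'·a4·a2+a5'·a4·a2')')'
= (a5+a5)'·a4·a2+a5'·a4·a2'
= a5'·a4·a2+a5'·a4·a2'
= a5'·a4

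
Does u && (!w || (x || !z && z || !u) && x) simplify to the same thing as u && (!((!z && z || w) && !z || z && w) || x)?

Yes

E1: u && (!w || (x || !z && z || !u) && x)
    = u && (!w || (x || !u) && x)   [complement / identity]
    = u && (!w || x)   [absorption]
E2: u && (!((!z && z || w) && !z || z && w) || x)
    = u && (!(w && !z || z && w) || x)   [complement / identity]
    = u && (!((!z || z) && w) || x)   [distribution]
    = u && (!w || x)   [complement / identity]
Both reduce to u && (!w || x), so they are equivalent.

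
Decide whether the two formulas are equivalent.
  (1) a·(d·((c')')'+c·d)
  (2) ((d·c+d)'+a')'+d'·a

No

E1: a·(d·((c')')'+c·d)
    = a·(d·c'+c·d)   (double negation)
    = a·d   (distribution)
E2: ((d·c+d)'+a')'+d'·a
    = (d'+a')'+d'·a   (absorption)
    = d·a+d'·a   (De Morgan)
    = a   (distribution)
These differ: at a=1, c=0, d=0, E1 = 0 but E2 = 1.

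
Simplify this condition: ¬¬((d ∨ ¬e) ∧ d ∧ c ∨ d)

d

¬¬((d ∨ ¬e) ∧ d ∧ c ∨ d)
= ¬¬(d ∧ c ∨ d)   — absorption
= ¬¬d   — absorption
= d   — double negation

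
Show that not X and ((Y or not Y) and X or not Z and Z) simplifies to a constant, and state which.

False

not X and ((Y or not Y) and X or not Z and Z)
= not X and (X or not Z and Z)   [complement / identity]
= not X and X   [complement / identity]
= False   [complement]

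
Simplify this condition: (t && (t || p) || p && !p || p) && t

t

(t && (t || p) || p && !p || p) && t
= (t && (t || p) || p) && t   (complement / identity)
= (t || p) && t   (absorption)
= t   (absorption)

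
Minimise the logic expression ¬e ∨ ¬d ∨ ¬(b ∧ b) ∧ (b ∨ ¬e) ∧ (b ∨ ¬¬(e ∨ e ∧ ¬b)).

¬e ∨ ¬d

¬e ∨ ¬d ∨ ¬(b ∧ b) ∧ (b ∨ ¬e) ∧ (b ∨ ¬¬(e ∨ e ∧ ¬b))
= ¬e ∨ ¬d ∨ ¬(b ∧ b) ∧ (b ∨ ¬e) ∧ (b ∨ e ∨ e ∧ ¬b)   [double negation]
= ¬e ∨ ¬d ∨ ¬(b ∧ b) ∧ (¬e ∧ (e ∨ e ∧ ¬b) ∨ b)   [distribution]
= ¬e ∨ ¬d ∨ ¬b ∧ (¬e ∧ (e ∨ e ∧ ¬b) ∨ b)   [idempotence]
= ¬e ∨ ¬d ∨ ¬b ∧ (¬e ∧ e ∨ b)   [absorption]
= ¬e ∨ ¬d ∨ ¬b ∧ b   [complement / identity]
= ¬e ∨ ¬d   [complement / identity]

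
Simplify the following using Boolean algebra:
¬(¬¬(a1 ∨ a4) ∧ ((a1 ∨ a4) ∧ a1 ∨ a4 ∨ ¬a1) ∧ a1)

¬(¬¬(a1 ∨ a4) ∧ ((a1 ∨ a4) ∧ a1 ∨ a4 ∨ ¬a1) ∧ a1)
= ¬(¬¬(a1 ∨ a4) ∧ (a1 ∨ a4 ∨ ¬a1) ∧ a1)   [absorption]
= ¬((a1 ∨ a4) ∧ (a1 ∨ a4 ∨ ¬a1) ∧ a1)   [double negation]
= ¬((a1 ∨ a4) ∧ a1)   [absorption]
= ¬a1   [absorption]

¬a1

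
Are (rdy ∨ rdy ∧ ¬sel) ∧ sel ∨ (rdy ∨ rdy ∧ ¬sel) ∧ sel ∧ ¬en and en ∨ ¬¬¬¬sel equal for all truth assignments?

No

E1: (rdy ∨ rdy ∧ ¬sel) ∧ sel ∨ (rdy ∨ rdy ∧ ¬sel) ∧ sel ∧ ¬en
    = (rdy ∨ rdy ∧ ¬sel) ∧ sel   (absorption)
    = rdy ∧ sel   (absorption)
E2: en ∨ ¬¬¬¬sel
    = en ∨ ¬¬sel   (double negation)
    = en ∨ sel   (double negation)
These differ: at en=1, rdy=0, sel=0, E1 = 0 but E2 = 1.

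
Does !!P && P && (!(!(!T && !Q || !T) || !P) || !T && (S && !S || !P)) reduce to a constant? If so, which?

no

!!P && P && (!(!(!T && !Q || !T) || !P) || !T && (S && !S || !P))
= !!P && P && (!(!(!T && !Q || !T) || !P) || !T && !P)
= !!P && P && ((!T && !Q || !T) && P || !T && !P)
= P && P && ((!T && !Q || !T) && P || !T && !P)
= P && P && (!T && P || !T && !P)
= P && (!T && P || !T && !P)
= P && !T
This depends on P, T, so it is not a constant.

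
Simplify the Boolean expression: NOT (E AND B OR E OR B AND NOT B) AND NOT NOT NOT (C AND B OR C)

NOT E AND NOT C

NOT (E AND B OR E OR B AND NOT B) AND NOT NOT NOT (C AND B OR C)
= NOT (E AND B OR E) AND NOT NOT NOT (C AND B OR C)
= NOT (E AND B OR E) AND NOT NOT NOT C
= NOT E AND NOT NOT NOT C
= NOT E AND NOT C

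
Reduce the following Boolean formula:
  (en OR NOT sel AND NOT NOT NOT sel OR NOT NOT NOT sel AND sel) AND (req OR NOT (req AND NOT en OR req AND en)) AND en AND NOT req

en AND NOT req

(en OR NOT sel AND NOT NOT NOT sel OR NOT NOT NOT sel AND sel) AND (req OR NOT (req AND NOT en OR req AND en)) AND en AND NOT req
= (en OR NOT NOT NOT sel) AND (req OR NOT (req AND NOT en OR req AND en)) AND en AND NOT req   — distribution
= (en OR NOT sel) AND (req OR NOT (req AND NOT en OR req AND en)) AND en AND NOT req   — double negation
= (en OR NOT sel) AND (req OR NOT req) AND en AND NOT req   — distribution
= (en OR NOT sel) AND en AND NOT req   — complement / identity
= en AND NOT req   — absorption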